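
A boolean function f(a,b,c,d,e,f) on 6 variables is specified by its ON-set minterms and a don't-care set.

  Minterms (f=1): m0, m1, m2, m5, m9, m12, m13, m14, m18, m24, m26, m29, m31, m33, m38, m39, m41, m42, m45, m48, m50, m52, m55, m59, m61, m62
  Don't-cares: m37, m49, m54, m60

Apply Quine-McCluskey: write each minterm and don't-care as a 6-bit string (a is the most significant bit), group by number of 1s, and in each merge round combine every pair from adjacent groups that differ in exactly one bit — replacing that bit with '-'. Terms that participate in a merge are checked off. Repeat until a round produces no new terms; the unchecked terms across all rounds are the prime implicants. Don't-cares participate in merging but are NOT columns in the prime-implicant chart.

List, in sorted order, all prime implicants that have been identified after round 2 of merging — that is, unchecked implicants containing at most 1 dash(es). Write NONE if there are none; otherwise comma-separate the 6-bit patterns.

Round 0: 000000✓ 000001✓ 000010✓ 000101✓ 001001✓ 001100✓ 001101✓ 001110✓ 010010✓ 011000✓ 011010✓ 011101✓ 011111✓ 100001✓ 100101✓ 100110✓ 100111✓ 101001✓ 101010 101101✓ 110000✓ 110001✓ 110010✓ 110100✓ 110110✓ 110111✓ 111011 111100✓ 111101✓ 111110✓
Round 1: -00001✓ -00101✓ -01001✓ -01101✓ -10010 -11101✓ 0-0010 0-1101✓ 00-001✓ 00-101✓ 000-01✓ 0000-0 00000- 001-01✓ 0011-0 00110- 01-010 0110-0 0111-1 1-0001 1-0110✓ 1-0111✓ 1-1101✓ 10-001✓ 10-101✓ 100-01✓ 1001-1 10011-✓ 101-01✓ 11-100✓ 11-110✓ 110-00✓ 110-10✓ 1100-0✓ 11000- 1101-0✓ 11011-✓ 1111-0✓ 11110-
Round 2: --1101 -0-001✓ -0-101✓ -00-01✓ -01-01✓ 00--01✓ 1-011- 10--01✓ 11-1-0 110--0
Round 3: -0--01
PIs = {--1101, -0--01, -10010, 0-0010, 0000-0, 00000-, 0011-0, 00110-, 01-010, 0110-0, 0111-1, 1-0001, 1-011-, 1001-1, 101010, 11-1-0, 110--0, 11000-, 111011, 11110-}

-10010, 0-0010, 0000-0, 00000-, 0011-0, 00110-, 01-010, 0110-0, 0111-1, 1-0001, 1001-1, 101010, 11000-, 111011, 11110-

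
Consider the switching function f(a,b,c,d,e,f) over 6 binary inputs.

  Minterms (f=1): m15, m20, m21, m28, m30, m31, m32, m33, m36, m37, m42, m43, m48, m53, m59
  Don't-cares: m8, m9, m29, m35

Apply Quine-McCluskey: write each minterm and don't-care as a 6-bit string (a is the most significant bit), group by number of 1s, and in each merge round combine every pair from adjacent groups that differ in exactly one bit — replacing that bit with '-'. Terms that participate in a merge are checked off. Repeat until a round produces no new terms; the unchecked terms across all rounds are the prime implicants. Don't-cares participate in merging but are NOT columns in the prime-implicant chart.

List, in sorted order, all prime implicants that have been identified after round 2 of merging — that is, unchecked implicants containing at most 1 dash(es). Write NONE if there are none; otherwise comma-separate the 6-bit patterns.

size-2^0 implicants → 001000(✓)  001001(✓)  001111(✓)  010100(✓)  010101(✓)  011100(✓)  011101(✓)  011110(✓)  011111(✓)  100000(✓)  100001(✓)  100011(✓)  100100(✓)  100101(✓)  101010(✓)  101011(✓)  110000(✓)  110101(✓)  111011(✓)
size-2^1 implicants → -10101  0-1111  00100-  01-100(✓)  01-101(✓)  01010-(✓)  0111-0(✓)  0111-1(✓)  01110-(✓)  01111-(✓)  1-0000  1-0101  1-1011  10-011  100-00(✓)  100-01(✓)  1000-1  10000-(✓)  10010-(✓)  10101-
size-2^2 implicants → 01-10-  0111--  100-0-
Unchecked terms (primes): -10101, 0-1111, 00100-, 01-10-, 0111--, 1-0000, 1-0101, 1-1011, 10-011, 100-0-, 1000-1, 10101-

-10101, 0-1111, 00100-, 1-0000, 1-0101, 1-1011, 10-011, 1000-1, 10101-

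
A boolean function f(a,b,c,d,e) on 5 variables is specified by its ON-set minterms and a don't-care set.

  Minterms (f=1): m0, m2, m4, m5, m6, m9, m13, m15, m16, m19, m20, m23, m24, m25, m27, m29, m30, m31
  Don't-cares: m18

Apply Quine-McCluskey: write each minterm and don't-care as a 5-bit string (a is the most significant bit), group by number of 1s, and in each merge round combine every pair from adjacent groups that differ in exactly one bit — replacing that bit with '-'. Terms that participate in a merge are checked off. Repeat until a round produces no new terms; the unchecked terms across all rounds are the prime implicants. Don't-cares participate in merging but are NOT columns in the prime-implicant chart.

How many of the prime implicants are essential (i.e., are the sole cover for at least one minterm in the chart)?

[col 0] 00000*, 00010*, 00100*, 00101*, 00110*, 01001*, 01101*, 01111*, 10000*, 10010*, 10011*, 10100*, 10111*, 11000*, 11001*, 11011*, 11101*, 11110*, 11111*
[col 1] -0000*, -0010*, -0100*, -1001*, -1101*, -1111*, 0-101, 00-00*, 00-10*, 000-0*, 001-0*, 0010-, 01-01*, 011-1*, 1-000, 1-011*, 1-111*, 10-00*, 10-11*, 100-0*, 1001-, 11-01*, 11-11*, 110-1*, 1100-, 111-1*, 1111-
[col 2] -0-00, -00-0, -1-01, -11-1, 00--0, 1--11, 11--1
Prime implicants: -0-00, -00-0, -1-01, -11-1, 0-101, 00--0, 0010-, 1--11, 1-000, 1001-, 11--1, 1100-, 1111-
PI chart (minterm → PIs covering it):
  0 | -0-00,-00-0,00--0
  2 | -00-0,00--0
  4 | -0-00,00--0,0010-
  5 | 0-101,0010-
  6 | 00--0  (sole → essential)
  9 | -1-01  (sole → essential)
  13 | -1-01,-11-1,0-101
  15 | -11-1  (sole → essential)
  16 | -0-00,-00-0,1-000
  19 | 1--11,1001-
  20 | -0-00  (sole → essential)
  23 | 1--11  (sole → essential)
  24 | 1-000,1100-
  25 | -1-01,11--1,1100-
  27 | 1--11,11--1
  29 | -1-01,-11-1,11--1
  30 | 1111-  (sole → essential)
  31 | -11-1,1--11,11--1,1111-
Essential prime implicants: -0-00, -1-01, -11-1, 00--0, 1--11, 1111-

6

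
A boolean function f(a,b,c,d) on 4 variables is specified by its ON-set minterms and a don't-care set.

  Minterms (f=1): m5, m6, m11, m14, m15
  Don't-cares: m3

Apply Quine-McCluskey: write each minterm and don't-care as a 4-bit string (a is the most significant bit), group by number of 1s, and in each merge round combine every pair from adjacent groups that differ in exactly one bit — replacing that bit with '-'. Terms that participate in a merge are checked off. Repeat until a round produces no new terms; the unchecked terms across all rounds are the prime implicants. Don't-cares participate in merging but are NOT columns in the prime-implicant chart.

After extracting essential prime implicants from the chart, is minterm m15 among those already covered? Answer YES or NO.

[col 0] 0011*, 0101, 0110*, 1011*, 1110*, 1111*
[col 1] -011, -110, 1-11, 111-
Prime implicants: -011, -110, 0101, 1-11, 111-
PI chart (minterm → PIs covering it):
  5 | 0101  (sole → essential)
  6 | -110  (sole → essential)
  11 | -011,1-11
  14 | -110,111-
  15 | 1-11,111-
Essential prime implicants: -110, 0101

NO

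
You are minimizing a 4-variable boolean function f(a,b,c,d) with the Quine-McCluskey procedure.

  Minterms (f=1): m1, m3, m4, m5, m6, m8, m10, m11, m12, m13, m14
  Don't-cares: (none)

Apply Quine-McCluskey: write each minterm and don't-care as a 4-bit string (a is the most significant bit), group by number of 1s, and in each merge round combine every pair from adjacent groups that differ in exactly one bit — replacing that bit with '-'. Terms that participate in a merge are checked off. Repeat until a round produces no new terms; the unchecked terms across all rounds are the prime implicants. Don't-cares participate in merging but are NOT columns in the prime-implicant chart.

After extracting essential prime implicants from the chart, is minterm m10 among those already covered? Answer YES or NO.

size-2^0 implicants → 0001(✓)  0011(✓)  0100(✓)  0101(✓)  0110(✓)  1000(✓)  1010(✓)  1011(✓)  1100(✓)  1101(✓)  1110(✓)
size-2^1 implicants → -011  -100(✓)  -101(✓)  -110(✓)  0-01  00-1  01-0(✓)  010-(✓)  1-00(✓)  1-10(✓)  10-0(✓)  101-  11-0(✓)  110-(✓)
size-2^2 implicants → -1-0  -10-  1--0
Unchecked terms (primes): -011, -1-0, -10-, 0-01, 00-1, 1--0, 101-
Minterm coverage:
  m1 ⊆ 0-01,00-1
  m3 ⊆ -011,00-1
  m4 ⊆ -1-0,-10-
  m5 ⊆ -10-,0-01
  m6 ⊆ -1-0 [E]
  m8 ⊆ 1--0 [E]
  m10 ⊆ 1--0,101-
  m11 ⊆ -011,101-
  m12 ⊆ -1-0,-10-,1--0
  m13 ⊆ -10- [E]
  m14 ⊆ -1-0,1--0
E = {-1-0, -10-, 1--0}

YES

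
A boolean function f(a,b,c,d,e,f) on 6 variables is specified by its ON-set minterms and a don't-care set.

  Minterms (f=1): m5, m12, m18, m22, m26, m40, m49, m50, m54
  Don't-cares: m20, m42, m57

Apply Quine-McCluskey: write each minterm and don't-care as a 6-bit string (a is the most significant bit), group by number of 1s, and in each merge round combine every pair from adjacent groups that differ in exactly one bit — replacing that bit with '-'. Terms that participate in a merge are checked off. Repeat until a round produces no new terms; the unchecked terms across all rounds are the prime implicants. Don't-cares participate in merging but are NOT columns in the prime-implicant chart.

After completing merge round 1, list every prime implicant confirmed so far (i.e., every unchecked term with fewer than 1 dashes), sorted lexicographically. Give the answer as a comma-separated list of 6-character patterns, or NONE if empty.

[col 0] 000101, 001100, 010010*, 010100*, 010110*, 011010*, 101000*, 101010*, 110001*, 110010*, 110110*, 111001*
[col 1] -10010*, -10110*, 01-010, 010-10*, 0101-0, 1010-0, 11-001, 110-10*
[col 2] -10-10
Prime implicants: -10-10, 000101, 001100, 01-010, 0101-0, 1010-0, 11-001

000101, 001100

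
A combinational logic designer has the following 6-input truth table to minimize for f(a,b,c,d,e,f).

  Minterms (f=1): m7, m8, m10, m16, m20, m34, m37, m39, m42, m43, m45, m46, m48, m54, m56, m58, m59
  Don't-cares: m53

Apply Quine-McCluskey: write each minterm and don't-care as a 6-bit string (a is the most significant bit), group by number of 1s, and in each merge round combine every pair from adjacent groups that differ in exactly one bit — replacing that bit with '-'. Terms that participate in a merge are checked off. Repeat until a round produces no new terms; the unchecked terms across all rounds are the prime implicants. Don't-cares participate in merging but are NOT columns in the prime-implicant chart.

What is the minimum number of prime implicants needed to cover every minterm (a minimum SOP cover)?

Round 0: 000111✓ 001000✓ 001010✓ 010000✓ 010100✓ 100010✓ 100101✓ 100111✓ 101010✓ 101011✓ 101101✓ 101110✓ 110000✓ 110101✓ 110110 111000✓ 111010✓ 111011✓
Round 1: -00111 -01010 -10000 0010-0 010-00 1-0101 1-1010✓ 1-1011✓ 10-010 10-101 1001-1 101-10 10101-✓ 11-000 1110-0 11101-✓
Round 2: 1-101-
PIs = {-00111, -01010, -10000, 0010-0, 010-00, 1-0101, 1-101-, 10-010, 10-101, 1001-1, 101-10, 11-000, 110110, 1110-0}
Coverage chart:
  m7: -00111 ←essential
  m8: 0010-0 ←essential
  m10: -01010,0010-0
  m16: -10000,010-00
  m20: 010-00 ←essential
  m34: 10-010 ←essential
  m37: 1-0101,10-101,1001-1
  m39: -00111,1001-1
  m42: -01010,1-101-,10-010,101-10
  m43: 1-101- ←essential
  m45: 10-101 ←essential
  m46: 101-10 ←essential
  m48: -10000,11-000
  m54: 110110 ←essential
  m56: 11-000,1110-0
  m58: 1-101-,1110-0
  m59: 1-101- ←essential
Essential: -00111, 0010-0, 010-00, 1-101-, 10-010, 10-101, 101-10, 110110
Petrick residual → 11-000
Min cover (9 terms): b'c'def + a'b'cd'f' + a'bc'e'f' + acd'e + ab'd'ef' + ab'de'f + ab'cef' + abd'e'f' + abc'def'

9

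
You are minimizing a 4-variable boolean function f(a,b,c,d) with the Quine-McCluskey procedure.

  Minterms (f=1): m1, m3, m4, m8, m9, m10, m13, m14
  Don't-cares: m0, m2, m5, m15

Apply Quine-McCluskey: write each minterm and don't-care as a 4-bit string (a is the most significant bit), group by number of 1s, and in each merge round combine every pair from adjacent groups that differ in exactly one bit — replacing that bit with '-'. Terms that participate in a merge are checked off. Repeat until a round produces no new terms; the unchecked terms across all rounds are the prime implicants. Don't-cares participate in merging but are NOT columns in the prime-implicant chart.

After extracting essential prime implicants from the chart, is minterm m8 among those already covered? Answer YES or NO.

NO

Round 0: 0000✓ 0001✓ 0010✓ 0011✓ 0100✓ 0101✓ 1000✓ 1001✓ 1010✓ 1101✓ 1110✓ 1111✓
Round 1: -000✓ -001✓ -010✓ -101✓ 0-00✓ 0-01✓ 00-0✓ 00-1✓ 000-✓ 001-✓ 010-✓ 1-01✓ 1-10 10-0✓ 100-✓ 11-1 111-
Round 2: --01 -0-0 -00- 0-0- 00--
PIs = {--01, -0-0, -00-, 0-0-, 00--, 1-10, 11-1, 111-}
Coverage chart:
  m1: --01,-00-,0-0-,00--
  m3: 00-- ←essential
  m4: 0-0- ←essential
  m8: -0-0,-00-
  m9: --01,-00-
  m10: -0-0,1-10
  m13: --01,11-1
  m14: 1-10,111-
Essential: 0-0-, 00--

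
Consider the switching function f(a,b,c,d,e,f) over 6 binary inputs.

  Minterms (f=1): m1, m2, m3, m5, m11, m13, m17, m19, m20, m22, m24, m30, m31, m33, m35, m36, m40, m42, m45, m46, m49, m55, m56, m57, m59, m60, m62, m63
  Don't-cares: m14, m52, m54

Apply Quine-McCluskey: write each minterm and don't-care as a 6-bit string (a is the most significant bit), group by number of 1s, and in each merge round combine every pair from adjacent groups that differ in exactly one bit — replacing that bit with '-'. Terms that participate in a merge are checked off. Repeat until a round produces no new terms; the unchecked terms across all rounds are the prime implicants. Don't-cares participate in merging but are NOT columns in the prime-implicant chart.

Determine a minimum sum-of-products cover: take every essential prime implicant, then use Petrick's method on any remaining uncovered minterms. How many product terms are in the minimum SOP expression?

Round 0: 000001✓ 000010✓ 000011✓ 000101✓ 001011✓ 001101✓ 001110✓ 010001✓ 010011✓ 010100✓ 010110✓ 011000✓ 011110✓ 011111✓ 100001✓ 100011✓ 100100✓ 101000✓ 101010✓ 101101✓ 101110✓ 110001✓ 110100✓ 110110✓ 110111✓ 111000✓ 111001✓ 111011✓ 111100✓ 111110✓ 111111✓
Round 1: -00001✓ -00011✓ -01101 -01110✓ -10001✓ -10100✓ -10110✓ -11000 -11110✓ -11111✓ 0-0001✓ 0-0011✓ 0-1110✓ 00-011 00-101 000-01 0000-1✓ 00001- 01-110✓ 0100-1✓ 0101-0✓ 01111-✓ 1-0001✓ 1-0100 1-1000 1-1110✓ 1000-1✓ 101-10 1010-0 11-001 11-100✓ 11-110✓ 11-111✓ 1101-0✓ 11011-✓ 111-00 111-11 1110-1 11100- 1111-0✓ 11111-✓
Round 2: --0001 --1110 -000-1 -1-110 -101-0 -1111- 0-00-1 11-1-0 11-11-
PIs = {--0001, --1110, -000-1, -01101, -1-110, -101-0, -11000, -1111-, 0-00-1, 00-011, 00-101, 000-01, 00001-, 1-0100, 1-1000, 101-10, 1010-0, 11-001, 11-1-0, 11-11-, 111-00, 111-11, 1110-1, 11100-}
Coverage chart:
  m1: --0001,-000-1,0-00-1,000-01
  m2: 00001- ←essential
  m3: -000-1,0-00-1,00-011,00001-
  m5: 00-101,000-01
  m11: 00-011 ←essential
  m13: -01101,00-101
  m17: --0001,0-00-1
  m19: 0-00-1 ←essential
  m20: -101-0 ←essential
  m22: -1-110,-101-0
  m24: -11000 ←essential
  m30: --1110,-1-110,-1111-
  m31: -1111- ←essential
  m33: --0001,-000-1
  m35: -000-1 ←essential
  m36: 1-0100 ←essential
  m40: 1-1000,1010-0
  m42: 101-10,1010-0
  m45: -01101 ←essential
  m46: --1110,101-10
  m49: --0001,11-001
  m55: 11-11- ←essential
  m56: -11000,1-1000,111-00,11100-
  m57: 11-001,1110-1,11100-
  m59: 111-11,1110-1
  m60: 11-1-0,111-00
  m62: --1110,-1-110,-1111-,11-1-0,11-11-
  m63: -1111-,11-11-,111-11
Essential: -000-1, -01101, -101-0, -11000, -1111-, 0-00-1, 00-011, 00001-, 1-0100, 11-11-
Petrick residual → --0001, --1110, 00-101, 1010-0, 11-1-0, 1110-1
Min cover (16 terms): c'd'e'f + cdef' + b'c'd'f + b'cde'f + bc'df' + bcd'e'f' + bcde + a'c'd'f + a'b'd'ef + a'b'de'f + a'b'c'd'e + ac'de'f' + ab'cd'f' + abdf' + abde + abcd'f

16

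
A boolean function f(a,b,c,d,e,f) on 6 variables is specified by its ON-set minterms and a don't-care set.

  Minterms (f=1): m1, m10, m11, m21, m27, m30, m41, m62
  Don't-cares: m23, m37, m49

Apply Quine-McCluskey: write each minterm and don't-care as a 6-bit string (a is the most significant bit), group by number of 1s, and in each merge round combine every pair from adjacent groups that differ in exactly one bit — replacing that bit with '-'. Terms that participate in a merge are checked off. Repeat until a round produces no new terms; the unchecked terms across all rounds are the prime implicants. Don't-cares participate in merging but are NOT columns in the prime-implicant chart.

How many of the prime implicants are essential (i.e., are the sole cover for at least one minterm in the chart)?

6

size-2^0 implicants → 000001  001010(✓)  001011(✓)  010101(✓)  010111(✓)  011011(✓)  011110(✓)  100101  101001  110001  111110(✓)
size-2^1 implicants → -11110  0-1011  00101-  0101-1
Unchecked terms (primes): -11110, 0-1011, 000001, 00101-, 0101-1, 100101, 101001, 110001
Minterm coverage:
  m1 ⊆ 000001 [E]
  m10 ⊆ 00101- [E]
  m11 ⊆ 0-1011,00101-
  m21 ⊆ 0101-1 [E]
  m27 ⊆ 0-1011 [E]
  m30 ⊆ -11110 [E]
  m41 ⊆ 101001 [E]
  m62 ⊆ -11110 [E]
E = {-11110, 0-1011, 000001, 00101-, 0101-1, 101001}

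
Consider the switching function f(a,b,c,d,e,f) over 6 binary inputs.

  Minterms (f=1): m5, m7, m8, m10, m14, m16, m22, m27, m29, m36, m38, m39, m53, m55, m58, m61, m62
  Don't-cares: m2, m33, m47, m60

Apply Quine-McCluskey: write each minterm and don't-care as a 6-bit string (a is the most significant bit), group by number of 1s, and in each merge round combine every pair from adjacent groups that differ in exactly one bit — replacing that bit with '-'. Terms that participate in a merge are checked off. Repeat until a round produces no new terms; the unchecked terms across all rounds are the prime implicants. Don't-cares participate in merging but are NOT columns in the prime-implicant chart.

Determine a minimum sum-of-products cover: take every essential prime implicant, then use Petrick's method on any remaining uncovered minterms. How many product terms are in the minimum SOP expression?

11

Round 0: 000010✓ 000101✓ 000111✓ 001000✓ 001010✓ 001110✓ 010000 010110 011011 011101✓ 100001 100100✓ 100110✓ 100111✓ 101111✓ 110101✓ 110111✓ 111010✓ 111100✓ 111101✓ 111110✓
Round 1: -00111 -11101 00-010 0001-1 001-10 0010-0 1-0111 10-111 1001-0 10011- 11-101 1101-1 111-10 1111-0 11110-
PIs = {-00111, -11101, 00-010, 0001-1, 001-10, 0010-0, 010000, 010110, 011011, 1-0111, 10-111, 100001, 1001-0, 10011-, 11-101, 1101-1, 111-10, 1111-0, 11110-}
Coverage chart:
  m5: 0001-1 ←essential
  m7: -00111,0001-1
  m8: 0010-0 ←essential
  m10: 00-010,001-10,0010-0
  m14: 001-10 ←essential
  m16: 010000 ←essential
  m22: 010110 ←essential
  m27: 011011 ←essential
  m29: -11101 ←essential
  m36: 1001-0 ←essential
  m38: 1001-0,10011-
  m39: -00111,1-0111,10-111,10011-
  m53: 11-101,1101-1
  m55: 1-0111,1101-1
  m58: 111-10 ←essential
  m61: -11101,11-101,11110-
  m62: 111-10,1111-0
Essential: -11101, 0001-1, 001-10, 0010-0, 010000, 010110, 011011, 1001-0, 111-10
Petrick residual → -00111, 1101-1
Min cover (11 terms): b'c'def + bcde'f + a'b'c'df + a'b'cef' + a'b'cd'f' + a'bc'd'e'f' + a'bc'def' + a'bcd'ef + ab'c'df' + abc'df + abcef'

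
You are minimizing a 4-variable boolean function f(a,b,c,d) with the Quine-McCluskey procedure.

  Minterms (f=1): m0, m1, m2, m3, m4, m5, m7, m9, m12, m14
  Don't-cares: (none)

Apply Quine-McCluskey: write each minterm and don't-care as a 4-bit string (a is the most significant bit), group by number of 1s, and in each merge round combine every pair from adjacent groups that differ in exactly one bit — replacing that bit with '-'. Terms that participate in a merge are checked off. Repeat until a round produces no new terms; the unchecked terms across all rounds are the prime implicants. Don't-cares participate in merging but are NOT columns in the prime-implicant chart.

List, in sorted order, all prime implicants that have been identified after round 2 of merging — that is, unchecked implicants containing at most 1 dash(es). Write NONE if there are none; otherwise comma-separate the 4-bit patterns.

size-2^0 implicants → 0000(✓)  0001(✓)  0010(✓)  0011(✓)  0100(✓)  0101(✓)  0111(✓)  1001(✓)  1100(✓)  1110(✓)
size-2^1 implicants → -001  -100  0-00(✓)  0-01(✓)  0-11(✓)  00-0(✓)  00-1(✓)  000-(✓)  001-(✓)  01-1(✓)  010-(✓)  11-0
size-2^2 implicants → 0--1  0-0-  00--
Unchecked terms (primes): -001, -100, 0--1, 0-0-, 00--, 11-0

-001, -100, 11-0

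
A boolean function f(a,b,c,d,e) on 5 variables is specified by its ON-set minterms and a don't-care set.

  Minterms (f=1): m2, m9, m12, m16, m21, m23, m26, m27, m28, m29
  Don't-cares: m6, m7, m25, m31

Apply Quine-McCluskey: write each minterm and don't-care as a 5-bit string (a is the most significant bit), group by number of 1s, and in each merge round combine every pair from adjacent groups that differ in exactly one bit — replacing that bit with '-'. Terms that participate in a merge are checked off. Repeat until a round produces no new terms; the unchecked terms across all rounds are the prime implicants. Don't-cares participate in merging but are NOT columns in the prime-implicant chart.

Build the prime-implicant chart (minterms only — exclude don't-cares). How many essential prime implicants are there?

size-2^0 implicants → 00010(✓)  00110(✓)  00111(✓)  01001(✓)  01100(✓)  10000  10101(✓)  10111(✓)  11001(✓)  11010(✓)  11011(✓)  11100(✓)  11101(✓)  11111(✓)
size-2^1 implicants → -0111  -1001  -1100  00-10  0011-  1-101(✓)  1-111(✓)  101-1(✓)  11-01(✓)  11-11(✓)  110-1(✓)  1101-  111-1(✓)  1110-
size-2^2 implicants → 1-1-1  11--1
Unchecked terms (primes): -0111, -1001, -1100, 00-10, 0011-, 1-1-1, 10000, 11--1, 1101-, 1110-
Minterm coverage:
  m2 ⊆ 00-10 [E]
  m9 ⊆ -1001 [E]
  m12 ⊆ -1100 [E]
  m16 ⊆ 10000 [E]
  m21 ⊆ 1-1-1 [E]
  m23 ⊆ -0111,1-1-1
  m26 ⊆ 1101- [E]
  m27 ⊆ 11--1,1101-
  m28 ⊆ -1100,1110-
  m29 ⊆ 1-1-1,11--1,1110-
E = {-1001, -1100, 00-10, 1-1-1, 10000, 1101-}

6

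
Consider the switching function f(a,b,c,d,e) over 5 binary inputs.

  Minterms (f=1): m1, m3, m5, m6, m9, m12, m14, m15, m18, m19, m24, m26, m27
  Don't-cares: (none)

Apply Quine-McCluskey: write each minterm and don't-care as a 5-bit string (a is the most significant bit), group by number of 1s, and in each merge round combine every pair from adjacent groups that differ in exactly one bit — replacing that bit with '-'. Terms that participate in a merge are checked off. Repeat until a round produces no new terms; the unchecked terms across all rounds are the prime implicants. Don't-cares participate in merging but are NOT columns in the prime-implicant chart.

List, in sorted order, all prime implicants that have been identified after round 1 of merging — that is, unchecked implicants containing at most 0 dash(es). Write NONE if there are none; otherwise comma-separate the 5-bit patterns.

size-2^0 implicants → 00001(✓)  00011(✓)  00101(✓)  00110(✓)  01001(✓)  01100(✓)  01110(✓)  01111(✓)  10010(✓)  10011(✓)  11000(✓)  11010(✓)  11011(✓)
size-2^1 implicants → -0011  0-001  0-110  00-01  000-1  011-0  0111-  1-010(✓)  1-011(✓)  1001-(✓)  110-0  1101-(✓)
size-2^2 implicants → 1-01-
Unchecked terms (primes): -0011, 0-001, 0-110, 00-01, 000-1, 011-0, 0111-, 1-01-, 110-0

NONE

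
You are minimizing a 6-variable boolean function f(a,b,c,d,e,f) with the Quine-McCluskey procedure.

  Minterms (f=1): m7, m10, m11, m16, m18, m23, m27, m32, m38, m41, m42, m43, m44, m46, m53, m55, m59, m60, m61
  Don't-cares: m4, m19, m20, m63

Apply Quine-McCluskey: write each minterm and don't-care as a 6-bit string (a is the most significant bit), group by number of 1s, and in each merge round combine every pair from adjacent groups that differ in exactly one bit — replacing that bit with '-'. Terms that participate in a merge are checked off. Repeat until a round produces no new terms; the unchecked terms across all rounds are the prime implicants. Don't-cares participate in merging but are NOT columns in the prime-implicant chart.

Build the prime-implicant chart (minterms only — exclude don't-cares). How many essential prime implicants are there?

Round 0: 000100✓ 000111✓ 001010✓ 001011✓ 010000✓ 010010✓ 010011✓ 010100✓ 010111✓ 011011✓ 100000 100110✓ 101001✓ 101010✓ 101011✓ 101100✓ 101110✓ 110101✓ 110111✓ 111011✓ 111100✓ 111101✓ 111111✓
Round 1: -01010✓ -01011✓ -10111 -11011✓ 0-0100 0-0111 0-1011✓ 00101-✓ 01-011 010-00 010-11 0100-0 01001- 1-1011✓ 1-1100 10-110 101-10 1010-1 10101-✓ 1011-0 11-101✓ 11-111✓ 1101-1✓ 111-11 1111-1✓ 11110-
Round 2: --1011 -0101- 11-1-1
PIs = {--1011, -0101-, -10111, 0-0100, 0-0111, 01-011, 010-00, 010-11, 0100-0, 01001-, 1-1100, 10-110, 100000, 101-10, 1010-1, 1011-0, 11-1-1, 111-11, 11110-}
Coverage chart:
  m7: 0-0111 ←essential
  m10: -0101- ←essential
  m11: --1011,-0101-
  m16: 010-00,0100-0
  m18: 0100-0,01001-
  m23: -10111,0-0111,010-11
  m27: --1011,01-011
  m32: 100000 ←essential
  m38: 10-110 ←essential
  m41: 1010-1 ←essential
  m42: -0101-,101-10
  m43: --1011,-0101-,1010-1
  m44: 1-1100,1011-0
  m46: 10-110,101-10,1011-0
  m53: 11-1-1 ←essential
  m55: -10111,11-1-1
  m59: --1011,111-11
  m60: 1-1100,11110-
  m61: 11-1-1,11110-
Essential: -0101-, 0-0111, 10-110, 100000, 1010-1, 11-1-1

6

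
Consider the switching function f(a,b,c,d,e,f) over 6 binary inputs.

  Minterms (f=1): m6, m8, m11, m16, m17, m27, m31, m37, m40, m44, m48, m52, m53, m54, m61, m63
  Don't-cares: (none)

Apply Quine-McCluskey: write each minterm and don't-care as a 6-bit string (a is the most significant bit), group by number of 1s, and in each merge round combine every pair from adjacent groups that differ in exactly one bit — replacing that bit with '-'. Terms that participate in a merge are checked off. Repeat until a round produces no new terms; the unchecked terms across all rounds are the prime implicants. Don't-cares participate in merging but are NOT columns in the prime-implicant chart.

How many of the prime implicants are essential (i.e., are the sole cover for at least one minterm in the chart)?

7

[col 0] 000110, 001000*, 001011*, 010000*, 010001*, 011011*, 011111*, 100101*, 101000*, 101100*, 110000*, 110100*, 110101*, 110110*, 111101*, 111111*
[col 1] -01000, -10000, -11111, 0-1011, 01000-, 011-11, 1-0101, 101-00, 11-101, 110-00, 1101-0, 11010-, 1111-1
Prime implicants: -01000, -10000, -11111, 0-1011, 000110, 01000-, 011-11, 1-0101, 101-00, 11-101, 110-00, 1101-0, 11010-, 1111-1
PI chart (minterm → PIs covering it):
  6 | 000110  (sole → essential)
  8 | -01000  (sole → essential)
  11 | 0-1011  (sole → essential)
  16 | -10000,01000-
  17 | 01000-  (sole → essential)
  27 | 0-1011,011-11
  31 | -11111,011-11
  37 | 1-0101  (sole → essential)
  40 | -01000,101-00
  44 | 101-00  (sole → essential)
  48 | -10000,110-00
  52 | 110-00,1101-0,11010-
  53 | 1-0101,11-101,11010-
  54 | 1101-0  (sole → essential)
  61 | 11-101,1111-1
  63 | -11111,1111-1
Essential prime implicants: -01000, 0-1011, 000110, 01000-, 1-0101, 101-00, 1101-0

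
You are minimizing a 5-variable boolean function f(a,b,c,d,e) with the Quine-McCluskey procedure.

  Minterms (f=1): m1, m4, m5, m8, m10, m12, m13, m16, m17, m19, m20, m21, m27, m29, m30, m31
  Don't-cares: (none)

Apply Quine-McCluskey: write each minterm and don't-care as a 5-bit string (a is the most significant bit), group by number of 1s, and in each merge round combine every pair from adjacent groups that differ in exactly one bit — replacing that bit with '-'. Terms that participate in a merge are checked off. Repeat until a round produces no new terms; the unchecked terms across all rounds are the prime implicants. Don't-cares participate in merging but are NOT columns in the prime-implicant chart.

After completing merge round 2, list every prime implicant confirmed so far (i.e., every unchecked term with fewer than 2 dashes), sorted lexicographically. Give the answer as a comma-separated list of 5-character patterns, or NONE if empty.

[col 0] 00001*, 00100*, 00101*, 01000*, 01010*, 01100*, 01101*, 10000*, 10001*, 10011*, 10100*, 10101*, 11011*, 11101*, 11110*, 11111*
[col 1] -0001*, -0100*, -0101*, -1101*, 0-100*, 0-101*, 00-01*, 0010-*, 01-00, 010-0, 0110-*, 1-011, 1-101*, 10-00*, 10-01*, 100-1, 1000-*, 1010-*, 11-11, 111-1, 1111-
[col 2] --101, -0-01, -010-, 0-10-, 10-0-
Prime implicants: --101, -0-01, -010-, 0-10-, 01-00, 010-0, 1-011, 10-0-, 100-1, 11-11, 111-1, 1111-

01-00, 010-0, 1-011, 100-1, 11-11, 111-1, 1111-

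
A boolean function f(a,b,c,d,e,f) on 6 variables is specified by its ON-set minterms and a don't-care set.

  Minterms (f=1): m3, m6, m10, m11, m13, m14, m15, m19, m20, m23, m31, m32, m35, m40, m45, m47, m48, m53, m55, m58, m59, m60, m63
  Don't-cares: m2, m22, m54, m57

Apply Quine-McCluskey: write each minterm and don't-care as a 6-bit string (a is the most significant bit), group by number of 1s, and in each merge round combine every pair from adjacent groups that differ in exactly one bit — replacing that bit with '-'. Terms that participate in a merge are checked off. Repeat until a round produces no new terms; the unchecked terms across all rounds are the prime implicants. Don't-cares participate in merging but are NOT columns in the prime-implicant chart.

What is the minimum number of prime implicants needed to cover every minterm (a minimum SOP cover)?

[col 0] 000010*, 000011*, 000110*, 001010*, 001011*, 001101*, 001110*, 001111*, 010011*, 010100*, 010110*, 010111*, 011111*, 100000*, 100011*, 101000*, 101101*, 101111*, 110000*, 110101*, 110110*, 110111*, 111001*, 111010*, 111011*, 111100, 111111*
[col 1] -00011, -01101*, -01111*, -10110*, -10111*, -11111*, 0-0011, 0-0110, 0-1111*, 00-010*, 00-011*, 00-110*, 000-10*, 00001-*, 001-10*, 001-11*, 00101-*, 0011-1*, 00111-*, 01-111*, 010-11, 0101-0, 01011-*, 1-0000, 1-1111*, 10-000, 1011-1*, 11-111*, 1101-1, 11011-*, 111-11, 1110-1, 11101-
[col 2] --1111, -011-1, -1-111, -1011-, 00--10, 00-01-, 001-1-
Prime implicants: --1111, -00011, -011-1, -1-111, -1011-, 0-0011, 0-0110, 00--10, 00-01-, 001-1-, 010-11, 0101-0, 1-0000, 10-000, 1101-1, 111-11, 1110-1, 11101-, 111100
PI chart (minterm → PIs covering it):
  3 | -00011,0-0011,00-01-
  6 | 0-0110,00--10
  10 | 00--10,00-01-,001-1-
  11 | 00-01-,001-1-
  13 | -011-1  (sole → essential)
  14 | 00--10,001-1-
  15 | --1111,-011-1,001-1-
  19 | 0-0011,010-11
  20 | 0101-0  (sole → essential)
  23 | -1-111,-1011-,010-11
  31 | --1111,-1-111
  32 | 1-0000,10-000
  35 | -00011  (sole → essential)
  40 | 10-000  (sole → essential)
  45 | -011-1  (sole → essential)
  47 | --1111,-011-1
  48 | 1-0000  (sole → essential)
  53 | 1101-1  (sole → essential)
  55 | -1-111,-1011-,1101-1
  58 | 11101-  (sole → essential)
  59 | 111-11,1110-1,11101-
  60 | 111100  (sole → essential)
  63 | --1111,-1-111,111-11
Essential prime implicants: -00011, -011-1, 0101-0, 1-0000, 10-000, 1101-1, 11101-, 111100
Petrick residual → --1111, 0-0110, 001-1-, 010-11
Minimum SOP uses 12 PIs: cdef + b'c'd'ef + b'cdf + a'c'def' + a'b'ce + a'bc'ef + a'bc'df' + ac'd'e'f' + ab'd'e'f' + abc'df + abcd'e + abcde'f'

12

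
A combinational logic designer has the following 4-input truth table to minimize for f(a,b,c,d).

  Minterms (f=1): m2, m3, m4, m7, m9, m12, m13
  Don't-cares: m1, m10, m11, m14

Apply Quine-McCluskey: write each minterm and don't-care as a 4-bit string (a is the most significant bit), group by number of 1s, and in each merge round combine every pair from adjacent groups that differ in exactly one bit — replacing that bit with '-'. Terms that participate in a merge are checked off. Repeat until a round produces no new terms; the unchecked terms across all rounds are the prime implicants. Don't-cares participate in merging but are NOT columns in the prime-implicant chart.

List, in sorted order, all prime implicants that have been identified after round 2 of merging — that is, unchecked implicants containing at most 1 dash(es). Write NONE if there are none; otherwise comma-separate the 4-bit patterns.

size-2^0 implicants → 0001(✓)  0010(✓)  0011(✓)  0100(✓)  0111(✓)  1001(✓)  1010(✓)  1011(✓)  1100(✓)  1101(✓)  1110(✓)
size-2^1 implicants → -001(✓)  -010(✓)  -011(✓)  -100  0-11  00-1(✓)  001-(✓)  1-01  1-10  10-1(✓)  101-(✓)  11-0  110-
size-2^2 implicants → -0-1  -01-
Unchecked terms (primes): -0-1, -01-, -100, 0-11, 1-01, 1-10, 11-0, 110-

-100, 0-11, 1-01, 1-10, 11-0, 110-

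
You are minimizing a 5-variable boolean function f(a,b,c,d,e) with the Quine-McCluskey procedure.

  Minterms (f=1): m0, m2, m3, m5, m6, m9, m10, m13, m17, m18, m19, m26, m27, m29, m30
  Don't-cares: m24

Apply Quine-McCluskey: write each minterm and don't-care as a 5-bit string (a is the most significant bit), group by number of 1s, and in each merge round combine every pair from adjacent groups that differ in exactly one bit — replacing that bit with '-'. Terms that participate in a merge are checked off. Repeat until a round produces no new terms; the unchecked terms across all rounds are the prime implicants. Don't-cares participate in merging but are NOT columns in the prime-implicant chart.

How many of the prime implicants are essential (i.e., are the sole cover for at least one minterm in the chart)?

size-2^0 implicants → 00000(✓)  00010(✓)  00011(✓)  00101(✓)  00110(✓)  01001(✓)  01010(✓)  01101(✓)  10001(✓)  10010(✓)  10011(✓)  11000(✓)  11010(✓)  11011(✓)  11101(✓)  11110(✓)
size-2^1 implicants → -0010(✓)  -0011(✓)  -1010(✓)  -1101  0-010(✓)  0-101  00-10  000-0  0001-(✓)  01-01  1-010(✓)  1-011(✓)  100-1  1001-(✓)  11-10  110-0  1101-(✓)
size-2^2 implicants → --010  -001-  1-01-
Unchecked terms (primes): --010, -001-, -1101, 0-101, 00-10, 000-0, 01-01, 1-01-, 100-1, 11-10, 110-0
Minterm coverage:
  m0 ⊆ 000-0 [E]
  m2 ⊆ --010,-001-,00-10,000-0
  m3 ⊆ -001- [E]
  m5 ⊆ 0-101 [E]
  m6 ⊆ 00-10 [E]
  m9 ⊆ 01-01 [E]
  m10 ⊆ --010 [E]
  m13 ⊆ -1101,0-101,01-01
  m17 ⊆ 100-1 [E]
  m18 ⊆ --010,-001-,1-01-
  m19 ⊆ -001-,1-01-,100-1
  m26 ⊆ --010,1-01-,11-10,110-0
  m27 ⊆ 1-01- [E]
  m29 ⊆ -1101 [E]
  m30 ⊆ 11-10 [E]
E = {--010, -001-, -1101, 0-101, 00-10, 000-0, 01-01, 1-01-, 100-1, 11-10}

10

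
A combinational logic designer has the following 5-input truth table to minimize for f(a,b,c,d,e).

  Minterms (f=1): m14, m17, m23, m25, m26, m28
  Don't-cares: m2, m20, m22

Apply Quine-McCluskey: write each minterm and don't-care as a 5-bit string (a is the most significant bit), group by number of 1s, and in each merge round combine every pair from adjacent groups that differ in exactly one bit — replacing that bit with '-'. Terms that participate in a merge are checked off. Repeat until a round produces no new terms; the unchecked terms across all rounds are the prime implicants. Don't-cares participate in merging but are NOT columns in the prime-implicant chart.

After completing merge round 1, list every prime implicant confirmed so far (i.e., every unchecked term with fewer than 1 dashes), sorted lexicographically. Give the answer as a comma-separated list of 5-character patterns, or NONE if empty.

00010, 01110, 11010

[col 0] 00010, 01110, 10001*, 10100*, 10110*, 10111*, 11001*, 11010, 11100*
[col 1] 1-001, 1-100, 101-0, 1011-
Prime implicants: 00010, 01110, 1-001, 1-100, 101-0, 1011-, 11010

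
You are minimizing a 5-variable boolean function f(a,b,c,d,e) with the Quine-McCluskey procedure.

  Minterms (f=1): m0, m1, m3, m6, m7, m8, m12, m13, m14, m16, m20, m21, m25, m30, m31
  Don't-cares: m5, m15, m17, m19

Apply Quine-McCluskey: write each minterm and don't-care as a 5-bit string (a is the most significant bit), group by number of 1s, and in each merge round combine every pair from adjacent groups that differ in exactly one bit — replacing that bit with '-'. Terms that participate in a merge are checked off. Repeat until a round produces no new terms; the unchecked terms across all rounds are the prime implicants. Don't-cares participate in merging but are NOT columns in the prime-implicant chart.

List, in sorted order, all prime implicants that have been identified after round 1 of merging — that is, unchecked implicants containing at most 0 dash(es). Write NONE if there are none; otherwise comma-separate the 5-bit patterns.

NONE

size-2^0 implicants → 00000(✓)  00001(✓)  00011(✓)  00101(✓)  00110(✓)  00111(✓)  01000(✓)  01100(✓)  01101(✓)  01110(✓)  01111(✓)  10000(✓)  10001(✓)  10011(✓)  10100(✓)  10101(✓)  11001(✓)  11110(✓)  11111(✓)
size-2^1 implicants → -0000(✓)  -0001(✓)  -0011(✓)  -0101(✓)  -1110(✓)  -1111(✓)  0-000  0-101(✓)  0-110(✓)  0-111(✓)  00-01(✓)  00-11(✓)  000-1(✓)  0000-(✓)  001-1(✓)  0011-(✓)  01-00  011-0(✓)  011-1(✓)  0110-(✓)  0111-(✓)  1-001  10-00(✓)  10-01(✓)  100-1(✓)  1000-(✓)  1010-(✓)  1111-(✓)
size-2^2 implicants → -0-01  -00-1  -000-  -111-  0-1-1  0-11-  00--1  011--  10-0-
Unchecked terms (primes): -0-01, -00-1, -000-, -111-, 0-000, 0-1-1, 0-11-, 00--1, 01-00, 011--, 1-001, 10-0-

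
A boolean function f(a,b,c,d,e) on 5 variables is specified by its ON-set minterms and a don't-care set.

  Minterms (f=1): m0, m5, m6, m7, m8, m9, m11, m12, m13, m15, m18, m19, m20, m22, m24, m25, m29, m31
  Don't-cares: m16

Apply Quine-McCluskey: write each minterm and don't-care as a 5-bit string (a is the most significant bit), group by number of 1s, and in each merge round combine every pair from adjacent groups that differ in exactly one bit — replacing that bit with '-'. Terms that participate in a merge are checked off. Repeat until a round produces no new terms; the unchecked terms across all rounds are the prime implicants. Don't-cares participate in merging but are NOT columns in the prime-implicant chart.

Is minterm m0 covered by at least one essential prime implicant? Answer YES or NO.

YES

size-2^0 implicants → 00000(✓)  00101(✓)  00110(✓)  00111(✓)  01000(✓)  01001(✓)  01011(✓)  01100(✓)  01101(✓)  01111(✓)  10000(✓)  10010(✓)  10011(✓)  10100(✓)  10110(✓)  11000(✓)  11001(✓)  11101(✓)  11111(✓)
size-2^1 implicants → -0000(✓)  -0110  -1000(✓)  -1001(✓)  -1101(✓)  -1111(✓)  0-000(✓)  0-101(✓)  0-111(✓)  001-1(✓)  0011-  01-00(✓)  01-01(✓)  01-11(✓)  010-1(✓)  0100-(✓)  011-1(✓)  0110-(✓)  1-000(✓)  10-00(✓)  10-10(✓)  100-0(✓)  1001-  101-0(✓)  11-01(✓)  1100-(✓)  111-1(✓)
size-2^2 implicants → --000  -1-01  -100-  -11-1  0-1-1  01--1  01-0-  10--0
Unchecked terms (primes): --000, -0110, -1-01, -100-, -11-1, 0-1-1, 0011-, 01--1, 01-0-, 10--0, 1001-
Minterm coverage:
  m0 ⊆ --000 [E]
  m5 ⊆ 0-1-1 [E]
  m6 ⊆ -0110,0011-
  m7 ⊆ 0-1-1,0011-
  m8 ⊆ --000,-100-,01-0-
  m9 ⊆ -1-01,-100-,01--1,01-0-
  m11 ⊆ 01--1 [E]
  m12 ⊆ 01-0- [E]
  m13 ⊆ -1-01,-11-1,0-1-1,01--1,01-0-
  m15 ⊆ -11-1,0-1-1,01--1
  m18 ⊆ 10--0,1001-
  m19 ⊆ 1001- [E]
  m20 ⊆ 10--0 [E]
  m22 ⊆ -0110,10--0
  m24 ⊆ --000,-100-
  m25 ⊆ -1-01,-100-
  m29 ⊆ -1-01,-11-1
  m31 ⊆ -11-1 [E]
E = {--000, -11-1, 0-1-1, 01--1, 01-0-, 10--0, 1001-}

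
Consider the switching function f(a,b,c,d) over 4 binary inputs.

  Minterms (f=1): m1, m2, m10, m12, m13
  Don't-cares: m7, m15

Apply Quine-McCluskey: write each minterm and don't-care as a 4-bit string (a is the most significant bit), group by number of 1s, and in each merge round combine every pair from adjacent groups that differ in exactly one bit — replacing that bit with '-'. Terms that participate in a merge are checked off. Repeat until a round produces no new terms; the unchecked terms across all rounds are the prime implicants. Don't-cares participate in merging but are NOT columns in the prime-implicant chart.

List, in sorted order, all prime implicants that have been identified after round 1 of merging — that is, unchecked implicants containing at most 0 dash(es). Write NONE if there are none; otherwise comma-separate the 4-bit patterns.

0001

[col 0] 0001, 0010*, 0111*, 1010*, 1100*, 1101*, 1111*
[col 1] -010, -111, 11-1, 110-
Prime implicants: -010, -111, 0001, 11-1, 110-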